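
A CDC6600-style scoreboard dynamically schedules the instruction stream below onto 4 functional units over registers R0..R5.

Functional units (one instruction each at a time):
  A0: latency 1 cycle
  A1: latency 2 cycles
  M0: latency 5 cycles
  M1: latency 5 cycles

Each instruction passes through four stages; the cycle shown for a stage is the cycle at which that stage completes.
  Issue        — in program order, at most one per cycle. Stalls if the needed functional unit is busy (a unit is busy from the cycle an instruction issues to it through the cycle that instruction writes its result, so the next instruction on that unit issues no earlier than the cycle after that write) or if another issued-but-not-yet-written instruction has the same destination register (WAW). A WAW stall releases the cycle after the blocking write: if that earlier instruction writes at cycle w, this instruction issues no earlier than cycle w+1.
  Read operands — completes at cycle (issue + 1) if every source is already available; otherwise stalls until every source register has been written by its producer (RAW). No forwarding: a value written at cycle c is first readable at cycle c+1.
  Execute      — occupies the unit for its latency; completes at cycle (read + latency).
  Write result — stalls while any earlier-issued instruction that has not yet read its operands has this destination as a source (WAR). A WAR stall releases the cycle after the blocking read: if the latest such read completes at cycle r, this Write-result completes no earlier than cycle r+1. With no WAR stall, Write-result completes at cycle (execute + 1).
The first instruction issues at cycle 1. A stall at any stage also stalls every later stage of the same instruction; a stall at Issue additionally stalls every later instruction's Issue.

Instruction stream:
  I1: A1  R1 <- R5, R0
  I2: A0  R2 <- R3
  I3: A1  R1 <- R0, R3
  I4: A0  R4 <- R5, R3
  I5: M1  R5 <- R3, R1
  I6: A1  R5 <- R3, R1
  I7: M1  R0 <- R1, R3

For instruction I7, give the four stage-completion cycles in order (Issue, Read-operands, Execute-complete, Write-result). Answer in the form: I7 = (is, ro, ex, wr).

I7 = (19, 20, 25, 26)

I1  is:1  ro:2  ex:4  wr:5
I2  is:2  ro:3  ex:4  wr:5
I3  is:6  ro:7  ex:9  wr:10  — struct: A1 busy until I1 writes@5
I4  is:7  ro:8  ex:9  wr:10
I5  is:8  ro:11  ex:16  wr:17  — RAW R1: wait I3 write@10
I6  is:18  ro:19  ex:21  wr:22  — WAW R5: wait I5 write@17
I7  is:19  ro:20  ex:25  wr:26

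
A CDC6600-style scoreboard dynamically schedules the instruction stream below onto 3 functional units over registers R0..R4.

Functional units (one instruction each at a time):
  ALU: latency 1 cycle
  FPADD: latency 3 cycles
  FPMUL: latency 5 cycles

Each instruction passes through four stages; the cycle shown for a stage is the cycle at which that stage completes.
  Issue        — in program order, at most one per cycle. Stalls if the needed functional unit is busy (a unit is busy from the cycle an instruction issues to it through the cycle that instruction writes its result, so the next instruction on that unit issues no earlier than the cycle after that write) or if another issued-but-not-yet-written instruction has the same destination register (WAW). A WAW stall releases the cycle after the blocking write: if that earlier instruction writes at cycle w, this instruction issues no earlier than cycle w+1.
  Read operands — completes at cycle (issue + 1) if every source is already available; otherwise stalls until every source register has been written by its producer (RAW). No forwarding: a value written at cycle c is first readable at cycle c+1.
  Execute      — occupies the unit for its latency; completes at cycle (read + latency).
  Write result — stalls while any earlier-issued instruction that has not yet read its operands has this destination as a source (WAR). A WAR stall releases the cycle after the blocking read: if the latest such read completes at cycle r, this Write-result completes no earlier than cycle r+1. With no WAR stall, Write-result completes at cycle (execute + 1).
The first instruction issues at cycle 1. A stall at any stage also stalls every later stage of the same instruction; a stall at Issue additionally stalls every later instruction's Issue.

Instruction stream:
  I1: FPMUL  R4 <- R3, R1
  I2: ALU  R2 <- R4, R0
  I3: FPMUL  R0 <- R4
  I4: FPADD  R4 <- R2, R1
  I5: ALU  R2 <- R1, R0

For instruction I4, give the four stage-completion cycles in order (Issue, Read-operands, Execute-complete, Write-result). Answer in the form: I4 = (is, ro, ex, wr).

t=1  I1 issues→FPMUL
t=2  I1 reads; I2 issues→ALU
t=7  I1 exec-done
t=8  I1 writes R4
t=9  I2 reads; I3 issues→FPMUL
t=10  I2 exec-done; I3 reads; I4 issues→FPADD
t=11  I2 writes R2
t=12  I4 reads; I5 issues→ALU
t=15  I3 exec-done; I4 exec-done
t=16  I3 writes R0; I4 writes R4
t=17  I5 reads
t=18  I5 exec-done
t=19  I5 writes R2

I4 = (10, 12, 15, 16)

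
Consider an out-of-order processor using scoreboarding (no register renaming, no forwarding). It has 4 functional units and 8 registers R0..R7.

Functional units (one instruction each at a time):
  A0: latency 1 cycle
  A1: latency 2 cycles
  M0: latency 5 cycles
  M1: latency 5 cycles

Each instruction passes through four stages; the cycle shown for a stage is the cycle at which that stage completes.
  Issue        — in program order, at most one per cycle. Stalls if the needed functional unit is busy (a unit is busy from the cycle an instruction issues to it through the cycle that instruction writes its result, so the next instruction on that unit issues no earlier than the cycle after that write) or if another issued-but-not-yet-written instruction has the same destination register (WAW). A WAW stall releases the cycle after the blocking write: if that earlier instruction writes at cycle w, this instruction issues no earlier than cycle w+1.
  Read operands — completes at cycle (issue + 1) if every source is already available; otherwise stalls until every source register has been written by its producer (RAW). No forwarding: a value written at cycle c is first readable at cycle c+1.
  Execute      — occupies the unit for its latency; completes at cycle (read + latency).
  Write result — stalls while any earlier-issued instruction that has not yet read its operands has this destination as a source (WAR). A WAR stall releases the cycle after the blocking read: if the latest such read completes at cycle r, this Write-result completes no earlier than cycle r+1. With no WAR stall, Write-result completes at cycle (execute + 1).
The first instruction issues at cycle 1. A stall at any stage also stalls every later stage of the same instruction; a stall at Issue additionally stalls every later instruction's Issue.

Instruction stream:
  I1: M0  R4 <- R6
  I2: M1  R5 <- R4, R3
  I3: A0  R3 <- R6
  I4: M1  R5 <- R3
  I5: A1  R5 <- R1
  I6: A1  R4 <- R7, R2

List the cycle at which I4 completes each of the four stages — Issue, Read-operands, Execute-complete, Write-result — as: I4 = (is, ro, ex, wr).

I4 = (16, 17, 22, 23)

I1: IS=1 RO=2 EX=7 WR=8
I2: IS=2 RO=9 EX=14 WR=15  [RAW R4: wait I1 write@8]
I3: IS=3 RO=4 EX=5 WR=10  [WAR R3: wait I2 read@9]
I4: IS=16 RO=17 EX=22 WR=23  [struct: M1 busy until I2 writes@15]
I5: IS=24 RO=25 EX=27 WR=28  [WAW R5: wait I4 write@23]
I6: IS=29 RO=30 EX=32 WR=33  [struct: A1 busy until I5 writes@28]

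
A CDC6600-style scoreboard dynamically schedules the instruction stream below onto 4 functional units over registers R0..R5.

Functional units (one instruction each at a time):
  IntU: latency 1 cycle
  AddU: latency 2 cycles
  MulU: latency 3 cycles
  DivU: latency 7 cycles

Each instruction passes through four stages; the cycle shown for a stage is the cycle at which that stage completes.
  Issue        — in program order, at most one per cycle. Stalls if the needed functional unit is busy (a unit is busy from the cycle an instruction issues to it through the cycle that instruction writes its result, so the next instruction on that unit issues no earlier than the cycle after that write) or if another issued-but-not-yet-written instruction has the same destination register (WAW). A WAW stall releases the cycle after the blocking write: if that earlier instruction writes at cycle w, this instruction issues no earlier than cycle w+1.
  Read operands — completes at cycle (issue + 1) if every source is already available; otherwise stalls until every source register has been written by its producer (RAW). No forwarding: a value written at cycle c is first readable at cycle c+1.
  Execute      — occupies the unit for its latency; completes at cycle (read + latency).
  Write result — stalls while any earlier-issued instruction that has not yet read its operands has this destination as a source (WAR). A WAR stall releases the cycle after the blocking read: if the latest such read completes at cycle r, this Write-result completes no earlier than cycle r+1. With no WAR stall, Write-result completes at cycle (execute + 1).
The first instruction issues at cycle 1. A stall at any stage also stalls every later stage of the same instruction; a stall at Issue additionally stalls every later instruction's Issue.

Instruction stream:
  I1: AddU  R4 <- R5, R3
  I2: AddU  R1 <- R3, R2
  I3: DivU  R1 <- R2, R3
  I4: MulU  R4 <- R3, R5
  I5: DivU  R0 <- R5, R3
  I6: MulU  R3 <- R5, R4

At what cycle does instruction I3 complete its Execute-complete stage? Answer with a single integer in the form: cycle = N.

t=1  I1 issues→AddU
t=2  I1 reads
t=4  I1 exec-done
t=5  I1 writes R4
t=6  I2 issues→AddU
t=7  I2 reads
t=9  I2 exec-done
t=10  I2 writes R1
t=11  I3 issues→DivU
t=12  I3 reads, I4 issues→MulU
t=13  I4 reads
t=16  I4 exec-done
t=17  I4 writes R4
t=19  I3 exec-done
t=20  I3 writes R1
t=21  I5 issues→DivU
t=22  I5 reads, I6 issues→MulU
t=23  I6 reads
t=26  I6 exec-done
t=27  I6 writes R3
t=29  I5 exec-done
t=30  I5 writes R0

cycle = 19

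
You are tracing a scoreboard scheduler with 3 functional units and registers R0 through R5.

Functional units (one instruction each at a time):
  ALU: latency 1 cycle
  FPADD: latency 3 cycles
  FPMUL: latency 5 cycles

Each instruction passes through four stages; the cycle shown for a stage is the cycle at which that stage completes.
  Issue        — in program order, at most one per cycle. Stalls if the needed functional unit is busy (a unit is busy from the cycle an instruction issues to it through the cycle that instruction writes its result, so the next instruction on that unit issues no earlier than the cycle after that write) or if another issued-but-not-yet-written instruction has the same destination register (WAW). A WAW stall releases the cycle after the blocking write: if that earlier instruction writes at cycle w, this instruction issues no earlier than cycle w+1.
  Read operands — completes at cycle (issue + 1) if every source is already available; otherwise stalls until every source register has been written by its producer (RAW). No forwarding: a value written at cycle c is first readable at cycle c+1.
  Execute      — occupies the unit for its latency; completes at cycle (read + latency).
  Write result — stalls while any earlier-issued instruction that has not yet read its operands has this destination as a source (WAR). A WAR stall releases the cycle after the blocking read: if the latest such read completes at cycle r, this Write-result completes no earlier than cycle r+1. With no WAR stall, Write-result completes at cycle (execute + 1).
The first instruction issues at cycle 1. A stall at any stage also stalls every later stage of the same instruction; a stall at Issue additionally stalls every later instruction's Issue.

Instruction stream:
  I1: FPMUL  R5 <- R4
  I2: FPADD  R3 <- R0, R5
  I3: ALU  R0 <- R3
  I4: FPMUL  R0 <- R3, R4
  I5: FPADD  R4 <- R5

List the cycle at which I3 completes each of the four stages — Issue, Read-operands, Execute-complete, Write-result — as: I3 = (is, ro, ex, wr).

I3 = (3, 14, 15, 16)

1) issue 1, read 2, done 7, write 8
2) issue 2, read 9, done 12, write 13  <RAW R5: wait I1 write@8>
3) issue 3, read 14, done 15, write 16  <RAW R3: wait I2 write@13>
4) issue 17, read 18, done 23, write 24  <WAW R0: wait I3 write@16>
5) issue 18, read 19, done 22, write 23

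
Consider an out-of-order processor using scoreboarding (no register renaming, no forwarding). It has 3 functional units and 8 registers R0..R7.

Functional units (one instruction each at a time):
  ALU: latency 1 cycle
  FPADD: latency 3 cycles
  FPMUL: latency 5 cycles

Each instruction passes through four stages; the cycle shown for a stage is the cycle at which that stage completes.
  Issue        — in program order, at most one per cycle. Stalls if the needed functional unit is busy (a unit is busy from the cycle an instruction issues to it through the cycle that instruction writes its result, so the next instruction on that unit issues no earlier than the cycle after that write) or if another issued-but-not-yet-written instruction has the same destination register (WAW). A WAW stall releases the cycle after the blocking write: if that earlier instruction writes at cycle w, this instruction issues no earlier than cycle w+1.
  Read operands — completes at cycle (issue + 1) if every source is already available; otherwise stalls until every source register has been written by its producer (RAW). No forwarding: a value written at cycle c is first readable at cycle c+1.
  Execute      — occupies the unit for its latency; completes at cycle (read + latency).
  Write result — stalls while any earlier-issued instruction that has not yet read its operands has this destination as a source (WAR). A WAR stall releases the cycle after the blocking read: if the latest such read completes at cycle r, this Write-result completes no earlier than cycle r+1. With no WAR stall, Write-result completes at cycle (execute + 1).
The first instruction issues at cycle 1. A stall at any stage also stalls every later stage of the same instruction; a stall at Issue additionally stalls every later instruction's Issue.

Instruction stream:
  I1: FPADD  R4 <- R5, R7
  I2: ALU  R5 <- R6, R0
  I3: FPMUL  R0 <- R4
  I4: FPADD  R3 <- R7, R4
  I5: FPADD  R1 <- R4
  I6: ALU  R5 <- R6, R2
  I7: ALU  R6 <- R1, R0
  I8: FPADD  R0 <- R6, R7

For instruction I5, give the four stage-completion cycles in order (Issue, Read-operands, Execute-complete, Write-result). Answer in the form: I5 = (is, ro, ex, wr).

I5 = (13, 14, 17, 18)

c1: I1→FPADD
c2: I1 RO | I2→ALU
c3: I2 RO | I3→FPMUL
c4: I2 EX
c5: I1 EX | I2 WR R5
c6: I1 WR R4
c7: I3 RO | I4→FPADD
c8: I4 RO
c11: I4 EX
c12: I3 EX | I4 WR R3
c13: I3 WR R0 | I5→FPADD
c14: I5 RO | I6→ALU
c15: I6 RO
c16: I6 EX
c17: I5 EX | I6 WR R5
c18: I5 WR R1 | I7→ALU
c19: I7 RO | I8→FPADD
c20: I7 EX
c21: I7 WR R6
c22: I8 RO
c25: I8 EX
c26: I8 WR R0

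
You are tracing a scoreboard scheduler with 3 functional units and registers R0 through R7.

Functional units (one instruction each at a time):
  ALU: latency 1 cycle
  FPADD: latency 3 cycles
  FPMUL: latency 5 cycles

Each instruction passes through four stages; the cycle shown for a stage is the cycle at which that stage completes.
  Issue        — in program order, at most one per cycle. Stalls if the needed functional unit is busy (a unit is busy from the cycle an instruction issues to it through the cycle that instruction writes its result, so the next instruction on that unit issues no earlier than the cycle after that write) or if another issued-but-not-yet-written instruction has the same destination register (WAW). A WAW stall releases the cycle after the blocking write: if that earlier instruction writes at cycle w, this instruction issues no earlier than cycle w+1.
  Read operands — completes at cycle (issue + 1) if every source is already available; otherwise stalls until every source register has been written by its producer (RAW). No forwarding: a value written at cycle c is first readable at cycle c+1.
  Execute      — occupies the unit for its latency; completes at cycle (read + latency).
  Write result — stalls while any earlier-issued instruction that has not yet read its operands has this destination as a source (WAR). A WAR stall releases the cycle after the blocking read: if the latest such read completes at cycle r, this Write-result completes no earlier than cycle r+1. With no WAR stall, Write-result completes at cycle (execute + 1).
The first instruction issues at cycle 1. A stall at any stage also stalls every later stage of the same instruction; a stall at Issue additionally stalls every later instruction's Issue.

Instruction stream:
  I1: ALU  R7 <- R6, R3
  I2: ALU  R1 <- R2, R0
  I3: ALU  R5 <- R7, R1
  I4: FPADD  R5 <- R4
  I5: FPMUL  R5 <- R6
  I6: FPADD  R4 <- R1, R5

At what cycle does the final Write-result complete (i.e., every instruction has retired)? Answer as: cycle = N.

I1  is:1  ro:2  ex:3  wr:4
I2  is:5  ro:6  ex:7  wr:8  — struct: ALU busy until I1 writes@4
I3  is:9  ro:10  ex:11  wr:12  — struct: ALU busy until I2 writes@8
I4  is:13  ro:14  ex:17  wr:18  — WAW R5: wait I3 write@12
I5  is:19  ro:20  ex:25  wr:26  — WAW R5: wait I4 write@18
I6  is:20  ro:27  ex:30  wr:31  — RAW R5: wait I5 write@26

cycle = 31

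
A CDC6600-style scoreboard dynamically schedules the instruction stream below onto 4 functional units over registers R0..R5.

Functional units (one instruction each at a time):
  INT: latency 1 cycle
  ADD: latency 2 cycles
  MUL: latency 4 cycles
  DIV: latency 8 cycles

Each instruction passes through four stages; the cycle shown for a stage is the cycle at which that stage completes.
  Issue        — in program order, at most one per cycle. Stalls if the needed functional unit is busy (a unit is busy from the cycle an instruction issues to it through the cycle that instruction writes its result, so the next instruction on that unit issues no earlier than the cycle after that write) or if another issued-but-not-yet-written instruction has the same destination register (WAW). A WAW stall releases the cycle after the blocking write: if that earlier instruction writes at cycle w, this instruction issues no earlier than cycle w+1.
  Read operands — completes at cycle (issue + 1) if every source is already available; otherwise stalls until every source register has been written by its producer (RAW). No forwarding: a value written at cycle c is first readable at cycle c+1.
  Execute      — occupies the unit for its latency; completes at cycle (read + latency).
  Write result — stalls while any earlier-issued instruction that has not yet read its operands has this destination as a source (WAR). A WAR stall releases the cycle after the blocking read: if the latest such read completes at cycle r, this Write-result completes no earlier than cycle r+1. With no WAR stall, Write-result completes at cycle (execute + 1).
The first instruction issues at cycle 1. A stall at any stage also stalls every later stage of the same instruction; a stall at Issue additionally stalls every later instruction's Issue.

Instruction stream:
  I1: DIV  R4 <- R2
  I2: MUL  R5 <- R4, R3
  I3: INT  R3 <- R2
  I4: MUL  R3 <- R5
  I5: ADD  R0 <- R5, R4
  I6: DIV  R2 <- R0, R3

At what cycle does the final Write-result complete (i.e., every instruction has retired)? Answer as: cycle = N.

cycle = 34

I1 -> (1, 2, 10, 11)
I2 -> (2, 12, 16, 17)  // RAW R4: wait I1 write@11
I3 -> (3, 4, 5, 13)  // WAR R3: wait I2 read@12
I4 -> (18, 19, 23, 24)  // struct: MUL busy until I2 writes@17
I5 -> (19, 20, 22, 23)
I6 -> (20, 25, 33, 34)  // RAW R3: wait I4 write@24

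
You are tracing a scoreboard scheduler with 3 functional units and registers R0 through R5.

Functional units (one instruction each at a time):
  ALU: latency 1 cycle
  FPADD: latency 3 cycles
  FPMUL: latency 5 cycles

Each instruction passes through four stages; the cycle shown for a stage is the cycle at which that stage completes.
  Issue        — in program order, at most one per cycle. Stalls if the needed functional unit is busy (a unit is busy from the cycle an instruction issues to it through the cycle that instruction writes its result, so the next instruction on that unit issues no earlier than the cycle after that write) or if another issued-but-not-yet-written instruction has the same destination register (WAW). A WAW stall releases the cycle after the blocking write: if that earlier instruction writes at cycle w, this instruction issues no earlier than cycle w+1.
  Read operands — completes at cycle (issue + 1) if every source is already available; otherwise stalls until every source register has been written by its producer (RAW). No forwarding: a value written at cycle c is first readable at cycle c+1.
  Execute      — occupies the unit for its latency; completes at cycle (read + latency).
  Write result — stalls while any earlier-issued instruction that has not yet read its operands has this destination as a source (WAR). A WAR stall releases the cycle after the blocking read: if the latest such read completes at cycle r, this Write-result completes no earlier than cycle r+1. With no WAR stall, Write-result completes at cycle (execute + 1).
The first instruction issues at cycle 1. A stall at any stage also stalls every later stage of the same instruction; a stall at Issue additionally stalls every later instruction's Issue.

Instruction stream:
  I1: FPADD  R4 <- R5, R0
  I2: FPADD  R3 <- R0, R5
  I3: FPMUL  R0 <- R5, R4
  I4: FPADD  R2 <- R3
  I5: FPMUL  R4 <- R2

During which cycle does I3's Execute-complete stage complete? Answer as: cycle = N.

I1: IS=1 RO=2 EX=5 WR=6
I2: IS=7 RO=8 EX=11 WR=12  [struct: FPADD busy until I1 writes@6]
I3: IS=8 RO=9 EX=14 WR=15
I4: IS=13 RO=14 EX=17 WR=18  [struct: FPADD busy until I2 writes@12]
I5: IS=16 RO=19 EX=24 WR=25  [struct: FPMUL busy until I3 writes@15; RAW R2: wait I4 write@18]

cycle = 14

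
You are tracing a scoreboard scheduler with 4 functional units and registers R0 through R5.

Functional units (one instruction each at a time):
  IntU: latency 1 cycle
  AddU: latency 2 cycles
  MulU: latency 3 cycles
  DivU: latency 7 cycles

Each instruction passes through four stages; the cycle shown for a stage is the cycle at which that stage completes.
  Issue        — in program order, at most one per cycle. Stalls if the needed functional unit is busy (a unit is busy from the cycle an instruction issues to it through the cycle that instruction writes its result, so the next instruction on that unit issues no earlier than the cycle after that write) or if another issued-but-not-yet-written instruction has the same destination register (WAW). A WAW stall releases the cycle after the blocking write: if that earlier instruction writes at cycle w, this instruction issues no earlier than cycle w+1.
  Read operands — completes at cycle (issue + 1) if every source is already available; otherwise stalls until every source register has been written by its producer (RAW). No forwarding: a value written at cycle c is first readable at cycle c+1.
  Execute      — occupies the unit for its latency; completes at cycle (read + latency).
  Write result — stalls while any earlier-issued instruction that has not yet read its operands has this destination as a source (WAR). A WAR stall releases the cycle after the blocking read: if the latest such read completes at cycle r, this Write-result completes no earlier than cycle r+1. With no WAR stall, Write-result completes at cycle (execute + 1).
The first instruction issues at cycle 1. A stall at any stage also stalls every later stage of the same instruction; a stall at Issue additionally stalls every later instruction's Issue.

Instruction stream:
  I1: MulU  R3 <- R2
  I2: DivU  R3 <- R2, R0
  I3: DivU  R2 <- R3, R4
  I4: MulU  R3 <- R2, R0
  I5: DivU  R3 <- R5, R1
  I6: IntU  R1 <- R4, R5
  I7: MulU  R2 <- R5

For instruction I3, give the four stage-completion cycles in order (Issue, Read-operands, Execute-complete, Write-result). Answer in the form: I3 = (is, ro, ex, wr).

I3 = (17, 18, 25, 26)

[1] I1→MulU
[2] I1 RO
[5] I1 EX
[6] I1 WR R3
[7] I2→DivU
[8] I2 RO
[15] I2 EX
[16] I2 WR R3
[17] I3→DivU
[18] I3 RO | I4→MulU
[25] I3 EX
[26] I3 WR R2
[27] I4 RO
[30] I4 EX
[31] I4 WR R3
[32] I5→DivU
[33] I5 RO | I6→IntU
[34] I6 RO | I7→MulU
[35] I6 EX | I7 RO
[36] I6 WR R1
[38] I7 EX
[39] I7 WR R2
[40] I5 EX
[41] I5 WR R3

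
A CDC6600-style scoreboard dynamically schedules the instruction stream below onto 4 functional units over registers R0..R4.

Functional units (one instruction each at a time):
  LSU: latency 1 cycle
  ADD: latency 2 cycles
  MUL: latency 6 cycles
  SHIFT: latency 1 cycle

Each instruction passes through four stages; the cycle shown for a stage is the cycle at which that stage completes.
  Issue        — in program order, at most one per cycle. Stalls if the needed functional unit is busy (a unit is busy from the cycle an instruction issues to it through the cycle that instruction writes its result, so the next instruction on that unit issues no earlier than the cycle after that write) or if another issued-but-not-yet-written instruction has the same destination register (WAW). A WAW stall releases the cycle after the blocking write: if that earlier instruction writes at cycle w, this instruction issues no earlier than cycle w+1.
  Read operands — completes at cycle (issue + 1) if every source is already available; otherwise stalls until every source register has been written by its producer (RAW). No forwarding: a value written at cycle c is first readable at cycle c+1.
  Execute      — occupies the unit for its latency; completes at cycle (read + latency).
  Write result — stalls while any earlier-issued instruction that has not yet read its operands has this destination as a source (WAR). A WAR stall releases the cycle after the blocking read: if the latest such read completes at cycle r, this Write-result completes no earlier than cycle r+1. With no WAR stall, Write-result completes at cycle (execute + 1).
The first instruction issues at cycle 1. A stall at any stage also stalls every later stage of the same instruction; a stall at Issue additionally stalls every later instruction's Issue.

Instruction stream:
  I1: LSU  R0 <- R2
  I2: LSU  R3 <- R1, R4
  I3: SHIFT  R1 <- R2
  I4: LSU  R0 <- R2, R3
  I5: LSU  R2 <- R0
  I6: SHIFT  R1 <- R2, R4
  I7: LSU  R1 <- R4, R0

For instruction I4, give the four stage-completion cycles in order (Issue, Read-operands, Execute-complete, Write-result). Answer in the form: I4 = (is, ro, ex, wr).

I1: IS=1 RO=2 EX=3 WR=4
I2: IS=5 RO=6 EX=7 WR=8  [struct: LSU busy until I1 writes@4]
I3: IS=6 RO=7 EX=8 WR=9
I4: IS=9 RO=10 EX=11 WR=12  [struct: LSU busy until I2 writes@8]
I5: IS=13 RO=14 EX=15 WR=16  [struct: LSU busy until I4 writes@12]
I6: IS=14 RO=17 EX=18 WR=19  [RAW R2: wait I5 write@16]
I7: IS=20 RO=21 EX=22 WR=23  [WAW R1: wait I6 write@19]

I4 = (9, 10, 11, 12)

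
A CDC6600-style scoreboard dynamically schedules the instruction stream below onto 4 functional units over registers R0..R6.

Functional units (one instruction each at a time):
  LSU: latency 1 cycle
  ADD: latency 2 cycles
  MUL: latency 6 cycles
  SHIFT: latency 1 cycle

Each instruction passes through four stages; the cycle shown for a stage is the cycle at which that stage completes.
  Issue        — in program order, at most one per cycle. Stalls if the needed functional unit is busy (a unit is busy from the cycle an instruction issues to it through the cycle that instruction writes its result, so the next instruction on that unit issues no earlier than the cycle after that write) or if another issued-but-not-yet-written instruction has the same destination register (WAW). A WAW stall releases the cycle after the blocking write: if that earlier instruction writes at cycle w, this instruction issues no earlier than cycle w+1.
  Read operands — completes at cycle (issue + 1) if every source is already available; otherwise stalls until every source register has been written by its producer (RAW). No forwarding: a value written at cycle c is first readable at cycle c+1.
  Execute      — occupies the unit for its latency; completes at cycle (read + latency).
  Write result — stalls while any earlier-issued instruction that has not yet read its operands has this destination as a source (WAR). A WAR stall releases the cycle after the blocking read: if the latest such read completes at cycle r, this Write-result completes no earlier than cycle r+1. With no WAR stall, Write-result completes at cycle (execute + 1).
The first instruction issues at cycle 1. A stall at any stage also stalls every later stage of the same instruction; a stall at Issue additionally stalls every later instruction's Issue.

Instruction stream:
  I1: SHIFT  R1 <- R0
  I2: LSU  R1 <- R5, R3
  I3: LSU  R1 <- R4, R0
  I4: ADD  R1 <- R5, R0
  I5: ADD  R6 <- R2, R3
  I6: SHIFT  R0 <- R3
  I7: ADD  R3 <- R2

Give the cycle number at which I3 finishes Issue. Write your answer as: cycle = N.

t=1  I1 issues→SHIFT
t=2  I1 reads
t=3  I1 exec-done
t=4  I1 writes R1
t=5  I2 issues→LSU
t=6  I2 reads
t=7  I2 exec-done
t=8  I2 writes R1
t=9  I3 issues→LSU
t=10  I3 reads
t=11  I3 exec-done
t=12  I3 writes R1
t=13  I4 issues→ADD
t=14  I4 reads
t=16  I4 exec-done
t=17  I4 writes R1
t=18  I5 issues→ADD
t=19  I5 reads · I6 issues→SHIFT
t=20  I6 reads
t=21  I5 exec-done · I6 exec-done
t=22  I5 writes R6 · I6 writes R0
t=23  I7 issues→ADD
t=24  I7 reads
t=26  I7 exec-done
t=27  I7 writes R3

cycle = 9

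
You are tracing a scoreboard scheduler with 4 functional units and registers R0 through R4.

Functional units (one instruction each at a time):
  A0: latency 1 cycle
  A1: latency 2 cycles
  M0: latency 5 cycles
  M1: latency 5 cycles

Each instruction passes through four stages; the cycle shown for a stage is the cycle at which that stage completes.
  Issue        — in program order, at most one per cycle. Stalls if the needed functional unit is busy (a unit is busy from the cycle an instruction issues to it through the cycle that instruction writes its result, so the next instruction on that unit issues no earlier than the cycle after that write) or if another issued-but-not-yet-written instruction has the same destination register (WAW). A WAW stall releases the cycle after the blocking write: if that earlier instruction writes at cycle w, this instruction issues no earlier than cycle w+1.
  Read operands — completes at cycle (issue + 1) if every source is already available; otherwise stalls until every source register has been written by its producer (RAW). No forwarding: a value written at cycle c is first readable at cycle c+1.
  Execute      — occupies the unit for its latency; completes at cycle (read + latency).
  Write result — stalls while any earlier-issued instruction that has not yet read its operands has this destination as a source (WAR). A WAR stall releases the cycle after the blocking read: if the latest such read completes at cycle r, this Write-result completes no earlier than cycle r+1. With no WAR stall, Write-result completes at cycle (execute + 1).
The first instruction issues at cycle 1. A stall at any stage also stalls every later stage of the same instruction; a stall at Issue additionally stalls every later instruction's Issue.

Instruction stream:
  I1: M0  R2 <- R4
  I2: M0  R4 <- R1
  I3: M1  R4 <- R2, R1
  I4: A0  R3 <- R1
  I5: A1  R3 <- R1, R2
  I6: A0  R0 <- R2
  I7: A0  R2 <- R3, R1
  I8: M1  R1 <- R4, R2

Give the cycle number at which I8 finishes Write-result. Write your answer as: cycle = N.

cycle = 37

[I1] 1/2/7/8
[I2] 9/10/15/16  (struct: M0 busy until I1 writes@8)
[I3] 17/18/23/24  (WAW R4: wait I2 write@16)
[I4] 18/19/20/21
[I5] 22/23/25/26  (WAW R3: wait I4 write@21)
[I6] 23/24/25/26
[I7] 27/28/29/30  (struct: A0 busy until I6 writes@26)
[I8] 28/31/36/37  (RAW R2: wait I7 write@30)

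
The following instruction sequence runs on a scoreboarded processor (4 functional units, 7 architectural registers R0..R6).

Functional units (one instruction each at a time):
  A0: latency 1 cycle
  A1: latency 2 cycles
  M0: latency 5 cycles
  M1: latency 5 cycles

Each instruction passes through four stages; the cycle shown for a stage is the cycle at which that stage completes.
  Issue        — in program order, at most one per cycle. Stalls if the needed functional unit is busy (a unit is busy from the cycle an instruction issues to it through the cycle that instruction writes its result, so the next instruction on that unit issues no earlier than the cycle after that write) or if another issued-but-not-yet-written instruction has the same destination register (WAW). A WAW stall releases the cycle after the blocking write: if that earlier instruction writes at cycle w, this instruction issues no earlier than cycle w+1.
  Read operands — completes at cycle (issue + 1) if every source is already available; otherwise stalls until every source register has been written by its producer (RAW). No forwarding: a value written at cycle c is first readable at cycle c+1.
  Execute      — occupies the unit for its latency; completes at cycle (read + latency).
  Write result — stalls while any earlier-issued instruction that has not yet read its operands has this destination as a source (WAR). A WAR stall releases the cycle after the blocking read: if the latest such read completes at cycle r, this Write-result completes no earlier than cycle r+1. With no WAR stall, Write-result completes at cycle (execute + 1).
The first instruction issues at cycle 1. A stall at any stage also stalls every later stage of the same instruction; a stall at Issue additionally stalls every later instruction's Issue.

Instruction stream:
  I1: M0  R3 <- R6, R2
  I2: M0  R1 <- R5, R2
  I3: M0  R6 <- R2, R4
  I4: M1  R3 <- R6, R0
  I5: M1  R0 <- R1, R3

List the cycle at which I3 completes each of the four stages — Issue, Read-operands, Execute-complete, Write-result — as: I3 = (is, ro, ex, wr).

I3 = (17, 18, 23, 24)

  I1 | 1 | 2 | 7 | 8
  I2 | 9 | 10 | 15 | 16   struct: M0 busy until I1 writes@8
  I3 | 17 | 18 | 23 | 24   struct: M0 busy until I2 writes@16
  I4 | 18 | 25 | 30 | 31   RAW R6: wait I3 write@24
  I5 | 32 | 33 | 38 | 39   struct: M1 busy until I4 writes@31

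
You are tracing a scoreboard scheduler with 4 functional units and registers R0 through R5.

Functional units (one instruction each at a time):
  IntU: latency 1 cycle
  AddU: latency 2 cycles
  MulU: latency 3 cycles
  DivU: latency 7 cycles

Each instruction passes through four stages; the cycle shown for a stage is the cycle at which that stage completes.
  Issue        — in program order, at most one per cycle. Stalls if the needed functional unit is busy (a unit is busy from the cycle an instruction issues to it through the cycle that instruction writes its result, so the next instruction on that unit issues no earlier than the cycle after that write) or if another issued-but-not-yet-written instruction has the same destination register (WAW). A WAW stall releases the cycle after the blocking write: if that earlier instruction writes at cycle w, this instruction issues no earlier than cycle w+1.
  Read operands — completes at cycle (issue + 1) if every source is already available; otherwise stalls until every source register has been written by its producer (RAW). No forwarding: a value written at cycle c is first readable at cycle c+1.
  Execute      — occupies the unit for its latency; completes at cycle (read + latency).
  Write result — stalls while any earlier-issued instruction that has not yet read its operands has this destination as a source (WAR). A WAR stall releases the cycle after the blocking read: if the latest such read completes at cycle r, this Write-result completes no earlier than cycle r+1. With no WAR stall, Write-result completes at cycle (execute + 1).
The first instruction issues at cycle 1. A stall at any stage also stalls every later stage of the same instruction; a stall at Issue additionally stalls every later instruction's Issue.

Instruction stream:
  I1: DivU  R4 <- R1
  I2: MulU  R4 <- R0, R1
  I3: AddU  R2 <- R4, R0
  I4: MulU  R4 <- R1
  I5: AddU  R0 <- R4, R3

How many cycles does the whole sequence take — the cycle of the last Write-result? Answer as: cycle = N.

cycle = 26

t=1  I1→DivU
t=2  I1 RO
t=9  I1 EX
t=10  I1 WR R4
t=11  I2→MulU
t=12  I2 RO; I3→AddU
t=15  I2 EX
t=16  I2 WR R4
t=17  I3 RO; I4→MulU
t=18  I4 RO
t=19  I3 EX
t=20  I3 WR R2
t=21  I4 EX; I5→AddU
t=22  I4 WR R4
t=23  I5 RO
t=25  I5 EX
t=26  I5 WR R0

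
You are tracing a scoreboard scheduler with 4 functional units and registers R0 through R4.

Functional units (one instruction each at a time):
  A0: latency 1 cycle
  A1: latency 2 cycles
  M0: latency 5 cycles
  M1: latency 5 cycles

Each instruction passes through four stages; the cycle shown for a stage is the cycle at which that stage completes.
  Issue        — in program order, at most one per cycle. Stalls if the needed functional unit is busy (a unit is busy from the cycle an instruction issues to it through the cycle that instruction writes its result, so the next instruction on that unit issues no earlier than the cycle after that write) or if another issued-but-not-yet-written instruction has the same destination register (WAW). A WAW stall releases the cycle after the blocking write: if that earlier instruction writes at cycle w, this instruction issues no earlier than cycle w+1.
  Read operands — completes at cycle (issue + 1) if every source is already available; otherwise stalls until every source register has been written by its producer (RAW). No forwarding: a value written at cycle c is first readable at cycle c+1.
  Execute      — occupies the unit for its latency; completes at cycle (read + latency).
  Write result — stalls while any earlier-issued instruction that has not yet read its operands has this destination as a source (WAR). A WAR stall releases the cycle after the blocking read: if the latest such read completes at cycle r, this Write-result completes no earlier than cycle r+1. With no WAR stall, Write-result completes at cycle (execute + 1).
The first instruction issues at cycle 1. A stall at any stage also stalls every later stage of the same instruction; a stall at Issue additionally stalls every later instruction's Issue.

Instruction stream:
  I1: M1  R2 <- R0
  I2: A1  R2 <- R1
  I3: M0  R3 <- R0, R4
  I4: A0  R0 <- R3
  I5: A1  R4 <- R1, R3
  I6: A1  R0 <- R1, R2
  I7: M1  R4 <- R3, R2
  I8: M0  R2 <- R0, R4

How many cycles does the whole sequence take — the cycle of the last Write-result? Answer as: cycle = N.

cycle = 37

[I1] 1/2/7/8
[I2] 9/10/12/13  (WAW R2: wait I1 write@8)
[I3] 10/11/16/17
[I4] 11/18/19/20  (RAW R3: wait I3 write@17)
[I5] 14/18/20/21  (struct: A1 busy until I2 writes@13; RAW R3: wait I3 write@17)
[I6] 22/23/25/26  (struct: A1 busy until I5 writes@21)
[I7] 23/24/29/30
[I8] 24/31/36/37  (RAW R4: wait I7 write@30)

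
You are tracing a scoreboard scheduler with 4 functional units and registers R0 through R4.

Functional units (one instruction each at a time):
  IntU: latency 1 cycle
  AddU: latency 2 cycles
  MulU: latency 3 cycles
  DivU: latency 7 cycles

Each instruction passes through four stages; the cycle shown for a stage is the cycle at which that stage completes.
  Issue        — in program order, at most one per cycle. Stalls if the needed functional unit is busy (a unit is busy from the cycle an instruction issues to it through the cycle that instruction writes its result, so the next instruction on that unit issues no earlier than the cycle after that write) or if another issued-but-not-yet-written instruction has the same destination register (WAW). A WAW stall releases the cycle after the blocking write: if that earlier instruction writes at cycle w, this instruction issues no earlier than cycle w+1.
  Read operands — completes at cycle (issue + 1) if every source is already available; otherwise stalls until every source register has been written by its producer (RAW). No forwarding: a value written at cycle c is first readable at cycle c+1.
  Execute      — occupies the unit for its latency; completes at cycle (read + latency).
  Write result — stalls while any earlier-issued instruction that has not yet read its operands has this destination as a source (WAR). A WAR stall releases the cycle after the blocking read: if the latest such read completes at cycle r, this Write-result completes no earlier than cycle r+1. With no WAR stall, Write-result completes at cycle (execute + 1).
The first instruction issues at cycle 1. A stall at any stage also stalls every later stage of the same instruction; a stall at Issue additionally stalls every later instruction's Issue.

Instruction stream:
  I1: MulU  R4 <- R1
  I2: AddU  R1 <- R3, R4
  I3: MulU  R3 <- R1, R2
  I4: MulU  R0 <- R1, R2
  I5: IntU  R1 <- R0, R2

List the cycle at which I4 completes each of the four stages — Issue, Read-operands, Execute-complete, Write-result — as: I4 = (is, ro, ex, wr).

I4 = (16, 17, 20, 21)

t=1  I1 issues→MulU
t=2  I1 reads | I2 issues→AddU
t=5  I1 exec-done
t=6  I1 writes R4
t=7  I2 reads | I3 issues→MulU
t=9  I2 exec-done
t=10  I2 writes R1
t=11  I3 reads
t=14  I3 exec-done
t=15  I3 writes R3
t=16  I4 issues→MulU
t=17  I4 reads | I5 issues→IntU
t=20  I4 exec-done
t=21  I4 writes R0
t=22  I5 reads
t=23  I5 exec-done
t=24  I5 writes R1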